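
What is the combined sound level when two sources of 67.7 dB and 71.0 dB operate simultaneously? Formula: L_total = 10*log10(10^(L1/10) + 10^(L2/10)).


10^(67.7/10) = 5.88844e+06
10^(71.0/10) = 1.25893e+07
Sum = 5.88844e+06 + 1.25893e+07 = 1.84777e+07
L_total = 10*log10(1.84777e+07) = 72.666 dB


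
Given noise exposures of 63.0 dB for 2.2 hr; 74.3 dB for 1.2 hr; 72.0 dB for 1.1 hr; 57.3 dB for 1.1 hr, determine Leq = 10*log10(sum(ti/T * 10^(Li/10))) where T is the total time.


T_total = 2.2 + 1.2 + 1.1 + 1.1 = 5.6 hr
(2.2/5.6) * 10^(63.0/10) = 783853
(1.2/5.6) * 10^(74.3/10) = 5.76757e+06
(1.1/5.6) * 10^(72.0/10) = 3.11318e+06
(1.1/5.6) * 10^(57.3/10) = 105488
Sum = 783853 + 5.76757e+06 + 3.11318e+06 + 105488 = 9.77009e+06
Leq = 10*log10(9.77009e+06) = 69.899 dB


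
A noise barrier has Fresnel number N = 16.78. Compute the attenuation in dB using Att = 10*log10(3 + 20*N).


3 + 20*N = 3 + 20*16.78 = 338.6
Att = 10*log10(338.6) = 25.297 dB


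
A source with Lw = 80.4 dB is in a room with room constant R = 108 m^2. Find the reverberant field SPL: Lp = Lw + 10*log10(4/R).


4/R = 4/108 = 0.037037
Lp = 80.4 + 10*log10(0.037037) = 66.086 dB


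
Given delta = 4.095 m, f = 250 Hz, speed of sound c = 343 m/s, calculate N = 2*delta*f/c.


N = 2*delta*f/c = 2*delta/lambda, where lambda = c/f
lambda = 343 / 250 = 1.372 m
N = 2 * 4.095 / 1.372 = 5.9694


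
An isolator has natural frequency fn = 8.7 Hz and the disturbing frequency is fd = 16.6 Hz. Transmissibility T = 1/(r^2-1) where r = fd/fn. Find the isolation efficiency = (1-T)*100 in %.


r = 16.6 / 8.7 = 1.90805
r^2 - 1 = 1.90805^2 - 1 = 2.64065
T = 1/2.64065 = 0.378695
Efficiency = (1 - 0.378695)*100 = 62.13 %


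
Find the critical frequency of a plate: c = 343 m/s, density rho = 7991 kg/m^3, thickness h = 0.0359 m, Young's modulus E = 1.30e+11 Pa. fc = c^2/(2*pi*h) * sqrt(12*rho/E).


12*rho/E = 12*7991/1.30e+11 = 7.37631e-07
sqrt(12*rho/E) = sqrt(7.37631e-07) = 0.000858854
c^2/(2*pi*h) = 343^2/(2*pi*0.0359) = 521572
fc = 521572 * 0.000858854 = 447.95 Hz


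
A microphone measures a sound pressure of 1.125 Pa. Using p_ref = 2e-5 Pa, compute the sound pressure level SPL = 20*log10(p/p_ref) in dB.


p / p_ref = 1.125 / 2e-5 = 56250
SPL = 20 * log10(56250) = 95.002 dB


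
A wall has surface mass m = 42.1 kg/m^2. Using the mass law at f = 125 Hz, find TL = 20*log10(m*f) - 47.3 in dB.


m * f = 42.1 * 125 = 5262.5
20*log10(5262.5) = 74.4238 dB
TL = 74.4238 - 47.3 = 27.124 dB


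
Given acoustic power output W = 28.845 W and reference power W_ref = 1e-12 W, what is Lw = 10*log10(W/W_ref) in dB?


W / W_ref = 28.845 / 1e-12 = 2.8845e+13
Lw = 10 * log10(2.8845e+13) = 134.6 dB


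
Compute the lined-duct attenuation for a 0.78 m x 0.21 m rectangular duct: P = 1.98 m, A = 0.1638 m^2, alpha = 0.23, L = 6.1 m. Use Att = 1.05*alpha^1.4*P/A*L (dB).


alpha^1.4 = 0.23^1.4 = 0.127767
Attenuation rate = 1.05 * alpha^1.4 * P / A
= 1.05 * 0.127767 * 1.98 / 0.1638 = 1.62166 dB/m
Total Att = 1.62166 * 6.1 = 9.8921 dB


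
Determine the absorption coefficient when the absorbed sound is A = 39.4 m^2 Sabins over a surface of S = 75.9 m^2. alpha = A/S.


Absorption coefficient = absorbed power / incident power
alpha = A / S = 39.4 / 75.9 = 0.5191


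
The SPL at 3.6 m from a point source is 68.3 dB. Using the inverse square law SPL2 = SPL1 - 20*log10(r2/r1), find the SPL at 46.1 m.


r2/r1 = 46.1/3.6 = 12.8056
Correction = 20*log10(12.8056) = 22.148 dB
SPL2 = 68.3 - 22.148 = 46.152 dB


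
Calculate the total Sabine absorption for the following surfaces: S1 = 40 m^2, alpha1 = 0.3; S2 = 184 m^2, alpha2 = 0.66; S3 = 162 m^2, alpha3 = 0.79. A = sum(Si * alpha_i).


40 * 0.3 = 12
184 * 0.66 = 121.44
162 * 0.79 = 127.98
A_total = 12 + 121.44 + 127.98 = 261.42 m^2


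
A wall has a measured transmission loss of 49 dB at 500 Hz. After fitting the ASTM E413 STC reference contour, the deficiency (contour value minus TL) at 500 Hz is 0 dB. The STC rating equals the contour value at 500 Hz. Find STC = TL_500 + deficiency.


By ASTM E413, STC = value of the fitted reference contour at 500 Hz.
Contour value at 500 Hz = TL_500 + deficiency = 49 + 0 = 49
STC = 49


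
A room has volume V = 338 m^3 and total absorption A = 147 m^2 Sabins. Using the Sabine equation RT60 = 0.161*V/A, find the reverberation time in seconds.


RT60 = 0.161 * 338 / 147 = 0.37019 s


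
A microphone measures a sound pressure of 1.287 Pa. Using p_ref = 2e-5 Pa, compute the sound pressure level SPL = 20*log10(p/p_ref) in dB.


p / p_ref = 1.287 / 2e-5 = 64350
SPL = 20 * log10(64350) = 96.171 dB


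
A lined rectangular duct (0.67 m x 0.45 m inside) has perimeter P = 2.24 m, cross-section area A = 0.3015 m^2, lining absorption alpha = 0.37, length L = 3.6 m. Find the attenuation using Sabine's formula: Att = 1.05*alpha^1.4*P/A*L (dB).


alpha^1.4 = 0.37^1.4 = 0.248589
Attenuation rate = 1.05 * alpha^1.4 * P / A
= 1.05 * 0.248589 * 2.24 / 0.3015 = 1.93924 dB/m
Total Att = 1.93924 * 3.6 = 6.9813 dB


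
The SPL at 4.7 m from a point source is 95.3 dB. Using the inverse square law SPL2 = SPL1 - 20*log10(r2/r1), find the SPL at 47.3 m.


r2/r1 = 47.3/4.7 = 10.0638
Correction = 20*log10(10.0638) = 20.0552 dB
SPL2 = 95.3 - 20.0552 = 75.245 dB


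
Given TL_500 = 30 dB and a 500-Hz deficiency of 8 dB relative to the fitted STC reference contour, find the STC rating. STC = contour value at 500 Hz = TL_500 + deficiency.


By ASTM E413, STC = value of the fitted reference contour at 500 Hz.
Contour value at 500 Hz = TL_500 + deficiency = 30 + 8 = 38
STC = 38


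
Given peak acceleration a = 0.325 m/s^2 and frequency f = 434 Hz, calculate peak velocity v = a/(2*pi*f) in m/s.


omega = 2*pi*f = 2*pi*434 = 2726.9 rad/s
v = a / omega = 0.325 / 2726.9 = 0.00011918 m/s


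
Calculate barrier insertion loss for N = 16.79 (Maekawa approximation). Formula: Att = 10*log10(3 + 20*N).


3 + 20*N = 3 + 20*16.79 = 338.8
Att = 10*log10(338.8) = 25.299 dB


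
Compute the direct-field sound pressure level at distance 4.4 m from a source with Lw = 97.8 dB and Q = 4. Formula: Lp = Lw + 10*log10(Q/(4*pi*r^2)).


4*pi*r^2 = 4*pi*4.4^2 = 243.285 m^2
Q / (4*pi*r^2) = 4 / 243.285 = 0.0164416
Lp = 97.8 + 10*log10(0.0164416) = 79.959 dB


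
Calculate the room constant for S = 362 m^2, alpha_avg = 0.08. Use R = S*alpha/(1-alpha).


R = 362 * 0.08 / (1 - 0.08) = 31.478 m^2


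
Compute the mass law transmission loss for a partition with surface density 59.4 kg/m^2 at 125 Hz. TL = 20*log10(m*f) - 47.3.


m * f = 59.4 * 125 = 7425
20*log10(7425) = 77.4139 dB
TL = 77.4139 - 47.3 = 30.114 dB


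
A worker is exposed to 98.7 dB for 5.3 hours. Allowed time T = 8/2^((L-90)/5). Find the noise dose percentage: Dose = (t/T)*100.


T_allowed = 8 / 2^((98.7 - 90)/5) = 2.39496 hr
Dose = 5.3 / 2.39496 * 100 = 221.3 %


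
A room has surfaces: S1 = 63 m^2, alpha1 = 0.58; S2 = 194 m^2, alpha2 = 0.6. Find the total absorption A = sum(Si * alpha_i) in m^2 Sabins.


63 * 0.58 = 36.54
194 * 0.6 = 116.4
A_total = 36.54 + 116.4 = 152.94 m^2


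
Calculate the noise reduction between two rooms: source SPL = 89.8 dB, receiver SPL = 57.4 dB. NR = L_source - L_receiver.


NR = L_source - L_receiver (difference between source and receiving room levels)
NR = 89.8 - 57.4 = 32.4 dB


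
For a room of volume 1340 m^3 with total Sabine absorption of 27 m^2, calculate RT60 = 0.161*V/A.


RT60 = 0.161 * 1340 / 27 = 7.9904 s


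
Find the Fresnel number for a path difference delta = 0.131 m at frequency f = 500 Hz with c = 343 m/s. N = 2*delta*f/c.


N = 2*delta*f/c = 2*delta/lambda, where lambda = c/f
lambda = 343 / 500 = 0.686 m
N = 2 * 0.131 / 0.686 = 0.38192


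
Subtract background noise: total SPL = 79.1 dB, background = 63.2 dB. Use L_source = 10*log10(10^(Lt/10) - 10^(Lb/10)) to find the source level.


10^(79.1/10) = 8.12831e+07
10^(63.2/10) = 2.0893e+06
Difference = 8.12831e+07 - 2.0893e+06 = 7.91938e+07
L_source = 10*log10(7.91938e+07) = 78.987 dB


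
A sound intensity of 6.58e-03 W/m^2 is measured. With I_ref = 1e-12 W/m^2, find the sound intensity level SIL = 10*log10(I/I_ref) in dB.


I / I_ref = 6.58e-03 / 1e-12 = 6.58e+09
SIL = 10 * log10(6.58e+09) = 98.182 dB


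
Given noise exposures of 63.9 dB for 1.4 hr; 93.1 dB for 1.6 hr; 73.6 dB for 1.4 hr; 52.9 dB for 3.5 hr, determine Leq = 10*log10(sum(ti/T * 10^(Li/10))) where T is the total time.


T_total = 1.4 + 1.6 + 1.4 + 3.5 = 7.9 hr
(1.4/7.9) * 10^(63.9/10) = 435012
(1.6/7.9) * 10^(93.1/10) = 4.13517e+08
(1.4/7.9) * 10^(73.6/10) = 4.05977e+06
(3.5/7.9) * 10^(52.9/10) = 86385.5
Sum = 435012 + 4.13517e+08 + 4.05977e+06 + 86385.5 = 4.18098e+08
Leq = 10*log10(4.18098e+08) = 86.213 dB


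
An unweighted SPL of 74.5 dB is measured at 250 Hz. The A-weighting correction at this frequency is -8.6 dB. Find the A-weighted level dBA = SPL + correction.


A-weighting table: 250 Hz -> -8.6 dB correction
SPL_A = SPL + correction = 74.5 + (-8.6) = 65.9 dBA


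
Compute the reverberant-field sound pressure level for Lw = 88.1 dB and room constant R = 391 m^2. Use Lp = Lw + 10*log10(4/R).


4/R = 4/391 = 0.0102302
Lp = 88.1 + 10*log10(0.0102302) = 68.199 dB


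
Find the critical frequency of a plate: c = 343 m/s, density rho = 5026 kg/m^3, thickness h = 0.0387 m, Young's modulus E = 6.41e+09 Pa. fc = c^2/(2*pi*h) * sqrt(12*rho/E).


12*rho/E = 12*5026/6.41e+09 = 9.40905e-06
sqrt(12*rho/E) = sqrt(9.40905e-06) = 0.00306742
c^2/(2*pi*h) = 343^2/(2*pi*0.0387) = 483835
fc = 483835 * 0.00306742 = 1484.1 Hz


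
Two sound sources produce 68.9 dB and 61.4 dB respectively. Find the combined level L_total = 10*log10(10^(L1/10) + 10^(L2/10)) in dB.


10^(68.9/10) = 7.76247e+06
10^(61.4/10) = 1.38038e+06
Sum = 7.76247e+06 + 1.38038e+06 = 9.14285e+06
L_total = 10*log10(9.14285e+06) = 69.611 dB


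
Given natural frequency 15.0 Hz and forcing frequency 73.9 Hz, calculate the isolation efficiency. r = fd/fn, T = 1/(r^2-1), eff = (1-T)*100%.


r = 73.9 / 15.0 = 4.92667
r^2 - 1 = 4.92667^2 - 1 = 23.2721
T = 1/23.2721 = 0.0429699
Efficiency = (1 - 0.0429699)*100 = 95.703 %


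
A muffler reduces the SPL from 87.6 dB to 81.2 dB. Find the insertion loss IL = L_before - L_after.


Insertion loss = SPL without muffler - SPL with muffler
IL = 87.6 - 81.2 = 6.4 dB


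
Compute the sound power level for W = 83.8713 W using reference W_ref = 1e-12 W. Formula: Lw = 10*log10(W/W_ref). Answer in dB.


W / W_ref = 83.8713 / 1e-12 = 8.38713e+13
Lw = 10 * log10(8.38713e+13) = 139.24 dB


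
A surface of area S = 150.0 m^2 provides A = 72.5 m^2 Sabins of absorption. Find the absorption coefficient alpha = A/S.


Absorption coefficient = absorbed power / incident power
alpha = A / S = 72.5 / 150.0 = 0.48333


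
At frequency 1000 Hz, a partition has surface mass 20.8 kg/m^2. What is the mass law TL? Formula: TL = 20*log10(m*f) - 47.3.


m * f = 20.8 * 1000 = 20800
20*log10(20800) = 86.3613 dB
TL = 86.3613 - 47.3 = 39.061 dB


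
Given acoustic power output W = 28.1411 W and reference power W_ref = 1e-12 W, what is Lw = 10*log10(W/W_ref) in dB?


W / W_ref = 28.1411 / 1e-12 = 2.81411e+13
Lw = 10 * log10(2.81411e+13) = 134.49 dB


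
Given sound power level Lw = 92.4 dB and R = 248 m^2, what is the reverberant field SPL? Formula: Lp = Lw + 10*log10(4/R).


4/R = 4/248 = 0.016129
Lp = 92.4 + 10*log10(0.016129) = 74.476 dB


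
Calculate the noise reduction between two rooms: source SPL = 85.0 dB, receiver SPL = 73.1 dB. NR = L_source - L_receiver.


NR = L_source - L_receiver (difference between source and receiving room levels)
NR = 85.0 - 73.1 = 11.9 dB


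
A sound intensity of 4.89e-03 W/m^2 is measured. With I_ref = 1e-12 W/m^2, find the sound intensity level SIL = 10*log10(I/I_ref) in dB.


I / I_ref = 4.89e-03 / 1e-12 = 4.89e+09
SIL = 10 * log10(4.89e+09) = 96.893 dB


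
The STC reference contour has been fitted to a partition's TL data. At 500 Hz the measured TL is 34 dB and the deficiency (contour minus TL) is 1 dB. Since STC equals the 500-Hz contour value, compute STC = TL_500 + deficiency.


By ASTM E413, STC = value of the fitted reference contour at 500 Hz.
Contour value at 500 Hz = TL_500 + deficiency = 34 + 1 = 35
STC = 35


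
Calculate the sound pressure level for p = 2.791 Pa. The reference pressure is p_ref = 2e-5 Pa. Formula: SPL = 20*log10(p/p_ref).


p / p_ref = 2.791 / 2e-5 = 139550
SPL = 20 * log10(139550) = 102.89 dB


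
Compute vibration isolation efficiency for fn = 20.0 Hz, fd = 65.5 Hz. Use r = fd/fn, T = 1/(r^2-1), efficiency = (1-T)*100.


r = 65.5 / 20.0 = 3.275
r^2 - 1 = 3.275^2 - 1 = 9.72562
T = 1/9.72562 = 0.102821
Efficiency = (1 - 0.102821)*100 = 89.718 %


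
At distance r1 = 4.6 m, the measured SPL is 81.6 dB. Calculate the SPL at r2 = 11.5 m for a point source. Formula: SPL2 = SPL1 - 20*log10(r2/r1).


r2/r1 = 11.5/4.6 = 2.5
Correction = 20*log10(2.5) = 7.9588 dB
SPL2 = 81.6 - 7.9588 = 73.641 dB


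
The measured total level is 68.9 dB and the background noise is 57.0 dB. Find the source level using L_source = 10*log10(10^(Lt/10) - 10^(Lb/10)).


10^(68.9/10) = 7.76247e+06
10^(57.0/10) = 501187
Difference = 7.76247e+06 - 501187 = 7.26128e+06
L_source = 10*log10(7.26128e+06) = 68.61 dB


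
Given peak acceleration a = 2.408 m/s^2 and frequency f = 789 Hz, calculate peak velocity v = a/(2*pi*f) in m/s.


omega = 2*pi*f = 2*pi*789 = 4957.43 rad/s
v = a / omega = 2.408 / 4957.43 = 0.00048574 m/s


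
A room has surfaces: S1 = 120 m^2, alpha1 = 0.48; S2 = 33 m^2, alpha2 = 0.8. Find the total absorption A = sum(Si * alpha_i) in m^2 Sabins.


120 * 0.48 = 57.6
33 * 0.8 = 26.4
A_total = 57.6 + 26.4 = 84 m^2


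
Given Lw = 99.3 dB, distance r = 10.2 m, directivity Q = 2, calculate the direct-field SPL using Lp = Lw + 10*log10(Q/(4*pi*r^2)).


4*pi*r^2 = 4*pi*10.2^2 = 1307.41 m^2
Q / (4*pi*r^2) = 2 / 1307.41 = 0.00152974
Lp = 99.3 + 10*log10(0.00152974) = 71.146 dB


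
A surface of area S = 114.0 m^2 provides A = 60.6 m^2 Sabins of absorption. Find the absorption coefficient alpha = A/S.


Absorption coefficient = absorbed power / incident power
alpha = A / S = 60.6 / 114.0 = 0.53158


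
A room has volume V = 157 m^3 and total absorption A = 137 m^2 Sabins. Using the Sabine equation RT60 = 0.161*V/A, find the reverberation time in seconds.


RT60 = 0.161 * 157 / 137 = 0.1845 s


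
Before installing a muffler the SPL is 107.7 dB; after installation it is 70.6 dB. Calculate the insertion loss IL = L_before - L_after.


Insertion loss = SPL without muffler - SPL with muffler
IL = 107.7 - 70.6 = 37.1 dB


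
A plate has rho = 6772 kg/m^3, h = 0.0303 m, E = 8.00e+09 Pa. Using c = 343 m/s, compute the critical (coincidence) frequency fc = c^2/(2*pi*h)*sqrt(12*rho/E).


12*rho/E = 12*6772/8.00e+09 = 1.0158e-05
sqrt(12*rho/E) = sqrt(1.0158e-05) = 0.00318716
c^2/(2*pi*h) = 343^2/(2*pi*0.0303) = 617968
fc = 617968 * 0.00318716 = 1969.6 Hz


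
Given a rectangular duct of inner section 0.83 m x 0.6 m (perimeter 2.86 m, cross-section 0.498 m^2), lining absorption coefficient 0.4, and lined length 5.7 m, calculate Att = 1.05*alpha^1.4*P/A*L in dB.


alpha^1.4 = 0.4^1.4 = 0.277258
Attenuation rate = 1.05 * alpha^1.4 * P / A
= 1.05 * 0.277258 * 2.86 / 0.498 = 1.6719 dB/m
Total Att = 1.6719 * 5.7 = 9.5298 dB


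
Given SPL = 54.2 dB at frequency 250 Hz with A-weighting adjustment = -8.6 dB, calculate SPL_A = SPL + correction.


A-weighting table: 250 Hz -> -8.6 dB correction
SPL_A = SPL + correction = 54.2 + (-8.6) = 45.6 dBA


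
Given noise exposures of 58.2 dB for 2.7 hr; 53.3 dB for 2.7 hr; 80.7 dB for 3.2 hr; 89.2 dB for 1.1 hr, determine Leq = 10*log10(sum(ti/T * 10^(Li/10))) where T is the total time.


T_total = 2.7 + 2.7 + 3.2 + 1.1 = 9.7 hr
(2.7/9.7) * 10^(58.2/10) = 183904
(2.7/9.7) * 10^(53.3/10) = 59510.3
(3.2/9.7) * 10^(80.7/10) = 3.87595e+07
(1.1/9.7) * 10^(89.2/10) = 9.43237e+07
Sum = 183904 + 59510.3 + 3.87595e+07 + 9.43237e+07 = 1.33327e+08
Leq = 10*log10(1.33327e+08) = 81.249 dB


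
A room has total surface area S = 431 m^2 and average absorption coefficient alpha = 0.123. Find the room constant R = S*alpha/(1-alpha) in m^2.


R = 431 * 0.123 / (1 - 0.123) = 60.448 m^2


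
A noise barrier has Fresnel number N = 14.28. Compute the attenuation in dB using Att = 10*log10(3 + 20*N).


3 + 20*N = 3 + 20*14.28 = 288.6
Att = 10*log10(288.6) = 24.603 dB


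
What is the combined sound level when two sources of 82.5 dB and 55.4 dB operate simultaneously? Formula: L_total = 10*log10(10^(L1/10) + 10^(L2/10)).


10^(82.5/10) = 1.77828e+08
10^(55.4/10) = 346737
Sum = 1.77828e+08 + 346737 = 1.78175e+08
L_total = 10*log10(1.78175e+08) = 82.508 dB


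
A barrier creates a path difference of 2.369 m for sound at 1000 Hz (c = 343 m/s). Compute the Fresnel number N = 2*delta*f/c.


N = 2*delta*f/c = 2*delta/lambda, where lambda = c/f
lambda = 343 / 1000 = 0.343 m
N = 2 * 2.369 / 0.343 = 13.813


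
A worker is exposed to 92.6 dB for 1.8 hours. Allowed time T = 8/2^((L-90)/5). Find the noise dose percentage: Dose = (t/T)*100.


T_allowed = 8 / 2^((92.6 - 90)/5) = 5.57897 hr
Dose = 1.8 / 5.57897 * 100 = 32.264 %


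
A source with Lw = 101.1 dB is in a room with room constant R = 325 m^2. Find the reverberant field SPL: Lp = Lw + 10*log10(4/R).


4/R = 4/325 = 0.0123077
Lp = 101.1 + 10*log10(0.0123077) = 82.002 dB


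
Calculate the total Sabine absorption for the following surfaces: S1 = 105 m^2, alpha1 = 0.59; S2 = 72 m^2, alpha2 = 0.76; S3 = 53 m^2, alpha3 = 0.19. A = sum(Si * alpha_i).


105 * 0.59 = 61.95
72 * 0.76 = 54.72
53 * 0.19 = 10.07
A_total = 61.95 + 54.72 + 10.07 = 126.74 m^2


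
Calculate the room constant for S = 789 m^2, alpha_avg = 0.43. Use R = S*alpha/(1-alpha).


R = 789 * 0.43 / (1 - 0.43) = 595.21 m^2


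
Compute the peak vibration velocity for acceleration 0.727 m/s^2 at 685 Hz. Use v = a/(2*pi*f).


omega = 2*pi*f = 2*pi*685 = 4303.98 rad/s
v = a / omega = 0.727 / 4303.98 = 0.00016891 m/s


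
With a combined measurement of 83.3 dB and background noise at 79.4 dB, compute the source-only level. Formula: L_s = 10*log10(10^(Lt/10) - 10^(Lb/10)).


10^(83.3/10) = 2.13796e+08
10^(79.4/10) = 8.70964e+07
Difference = 2.13796e+08 - 8.70964e+07 = 1.267e+08
L_source = 10*log10(1.267e+08) = 81.028 dB


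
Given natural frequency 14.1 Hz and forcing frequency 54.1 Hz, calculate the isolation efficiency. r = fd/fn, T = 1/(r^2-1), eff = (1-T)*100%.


r = 54.1 / 14.1 = 3.83688
r^2 - 1 = 3.83688^2 - 1 = 13.7216
T = 1/13.7216 = 0.0728778
Efficiency = (1 - 0.0728778)*100 = 92.712 %


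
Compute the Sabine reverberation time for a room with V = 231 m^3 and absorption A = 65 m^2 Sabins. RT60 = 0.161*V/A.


RT60 = 0.161 * 231 / 65 = 0.57217 s


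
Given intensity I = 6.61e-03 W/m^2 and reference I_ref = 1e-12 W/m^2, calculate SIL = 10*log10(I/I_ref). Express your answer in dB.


I / I_ref = 6.61e-03 / 1e-12 = 6.61e+09
SIL = 10 * log10(6.61e+09) = 98.202 dB


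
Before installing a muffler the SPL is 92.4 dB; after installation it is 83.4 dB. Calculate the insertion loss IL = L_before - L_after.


Insertion loss = SPL without muffler - SPL with muffler
IL = 92.4 - 83.4 = 9 dB


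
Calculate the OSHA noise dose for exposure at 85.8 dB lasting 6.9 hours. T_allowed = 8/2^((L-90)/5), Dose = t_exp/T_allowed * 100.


T_allowed = 8 / 2^((85.8 - 90)/5) = 14.3204 hr
Dose = 6.9 / 14.3204 * 100 = 48.183 %


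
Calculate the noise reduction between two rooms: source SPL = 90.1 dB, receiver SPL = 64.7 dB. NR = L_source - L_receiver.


NR = L_source - L_receiver (difference between source and receiving room levels)
NR = 90.1 - 64.7 = 25.4 dB


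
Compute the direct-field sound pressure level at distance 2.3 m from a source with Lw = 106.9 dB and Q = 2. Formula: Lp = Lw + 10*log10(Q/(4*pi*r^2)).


4*pi*r^2 = 4*pi*2.3^2 = 66.4761 m^2
Q / (4*pi*r^2) = 2 / 66.4761 = 0.030086
Lp = 106.9 + 10*log10(0.030086) = 91.684 dB


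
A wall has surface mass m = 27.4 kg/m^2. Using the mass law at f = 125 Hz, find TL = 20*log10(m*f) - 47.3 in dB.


m * f = 27.4 * 125 = 3425
20*log10(3425) = 70.6932 dB
TL = 70.6932 - 47.3 = 23.393 dB


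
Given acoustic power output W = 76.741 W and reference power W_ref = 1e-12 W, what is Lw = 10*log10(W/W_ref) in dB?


W / W_ref = 76.741 / 1e-12 = 7.6741e+13
Lw = 10 * log10(7.6741e+13) = 138.85 dB


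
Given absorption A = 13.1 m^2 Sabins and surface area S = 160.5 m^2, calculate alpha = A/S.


Absorption coefficient = absorbed power / incident power
alpha = A / S = 13.1 / 160.5 = 0.08162


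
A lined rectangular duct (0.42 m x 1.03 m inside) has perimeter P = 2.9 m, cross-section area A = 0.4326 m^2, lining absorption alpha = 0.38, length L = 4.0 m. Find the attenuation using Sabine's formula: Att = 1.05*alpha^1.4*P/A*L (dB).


alpha^1.4 = 0.38^1.4 = 0.258046
Attenuation rate = 1.05 * alpha^1.4 * P / A
= 1.05 * 0.258046 * 2.9 / 0.4326 = 1.81634 dB/m
Total Att = 1.81634 * 4.0 = 7.2654 dB


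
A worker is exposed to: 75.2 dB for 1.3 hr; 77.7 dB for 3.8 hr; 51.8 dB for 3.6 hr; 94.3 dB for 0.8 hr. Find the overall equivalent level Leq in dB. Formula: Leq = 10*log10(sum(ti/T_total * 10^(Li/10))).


T_total = 1.3 + 3.8 + 3.6 + 0.8 = 9.5 hr
(1.3/9.5) * 10^(75.2/10) = 4.53127e+06
(3.8/9.5) * 10^(77.7/10) = 2.35537e+07
(3.6/9.5) * 10^(51.8/10) = 57356
(0.8/9.5) * 10^(94.3/10) = 2.26656e+08
Sum = 4.53127e+06 + 2.35537e+07 + 57356 + 2.26656e+08 = 2.54798e+08
Leq = 10*log10(2.54798e+08) = 84.062 dB


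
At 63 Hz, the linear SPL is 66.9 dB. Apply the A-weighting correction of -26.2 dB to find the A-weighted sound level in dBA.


A-weighting table: 63 Hz -> -26.2 dB correction
SPL_A = SPL + correction = 66.9 + (-26.2) = 40.7 dBA


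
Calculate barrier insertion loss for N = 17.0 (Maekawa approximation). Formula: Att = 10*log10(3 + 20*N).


3 + 20*N = 3 + 20*17.0 = 343
Att = 10*log10(343) = 25.353 dB


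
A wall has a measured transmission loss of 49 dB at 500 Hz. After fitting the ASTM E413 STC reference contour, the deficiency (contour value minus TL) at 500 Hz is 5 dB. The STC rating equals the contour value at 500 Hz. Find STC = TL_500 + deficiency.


By ASTM E413, STC = value of the fitted reference contour at 500 Hz.
Contour value at 500 Hz = TL_500 + deficiency = 49 + 5 = 54
STC = 54


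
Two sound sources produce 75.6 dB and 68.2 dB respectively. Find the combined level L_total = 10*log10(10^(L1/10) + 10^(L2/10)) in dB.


10^(75.6/10) = 3.63078e+07
10^(68.2/10) = 6.60693e+06
Sum = 3.63078e+07 + 6.60693e+06 = 4.29147e+07
L_total = 10*log10(4.29147e+07) = 76.326 dB


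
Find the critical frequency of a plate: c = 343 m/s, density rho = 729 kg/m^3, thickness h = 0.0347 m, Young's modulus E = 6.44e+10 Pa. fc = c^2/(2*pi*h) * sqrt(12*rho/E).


12*rho/E = 12*729/6.44e+10 = 1.35839e-07
sqrt(12*rho/E) = sqrt(1.35839e-07) = 0.000368563
c^2/(2*pi*h) = 343^2/(2*pi*0.0347) = 539609
fc = 539609 * 0.000368563 = 198.88 Hz


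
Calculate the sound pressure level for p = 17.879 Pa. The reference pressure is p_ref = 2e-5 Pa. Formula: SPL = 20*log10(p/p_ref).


p / p_ref = 17.879 / 2e-5 = 893950
SPL = 20 * log10(893950) = 119.03 dB


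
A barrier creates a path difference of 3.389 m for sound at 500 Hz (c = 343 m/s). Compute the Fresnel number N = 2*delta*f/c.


N = 2*delta*f/c = 2*delta/lambda, where lambda = c/f
lambda = 343 / 500 = 0.686 m
N = 2 * 3.389 / 0.686 = 9.8805


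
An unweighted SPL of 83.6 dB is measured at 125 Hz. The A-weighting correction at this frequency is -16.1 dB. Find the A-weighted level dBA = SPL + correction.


A-weighting table: 125 Hz -> -16.1 dB correction
SPL_A = SPL + correction = 83.6 + (-16.1) = 67.5 dBA


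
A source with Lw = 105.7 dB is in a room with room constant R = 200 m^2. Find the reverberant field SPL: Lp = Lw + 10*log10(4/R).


4/R = 4/200 = 0.02
Lp = 105.7 + 10*log10(0.02) = 88.71 dB


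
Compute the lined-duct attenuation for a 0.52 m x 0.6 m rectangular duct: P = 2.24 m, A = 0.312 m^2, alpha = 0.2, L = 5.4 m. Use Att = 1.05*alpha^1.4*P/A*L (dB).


alpha^1.4 = 0.2^1.4 = 0.105061
Attenuation rate = 1.05 * alpha^1.4 * P / A
= 1.05 * 0.105061 * 2.24 / 0.312 = 0.791998 dB/m
Total Att = 0.791998 * 5.4 = 4.2768 dB


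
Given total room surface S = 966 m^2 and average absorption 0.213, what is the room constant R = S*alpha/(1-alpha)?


R = 966 * 0.213 / (1 - 0.213) = 261.45 m^2


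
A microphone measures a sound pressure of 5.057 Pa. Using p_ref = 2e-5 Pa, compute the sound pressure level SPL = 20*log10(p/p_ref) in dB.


p / p_ref = 5.057 / 2e-5 = 252850
SPL = 20 * log10(252850) = 108.06 dB


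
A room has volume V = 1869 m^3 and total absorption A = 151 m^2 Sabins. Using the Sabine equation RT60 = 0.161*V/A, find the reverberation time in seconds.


RT60 = 0.161 * 1869 / 151 = 1.9928 s


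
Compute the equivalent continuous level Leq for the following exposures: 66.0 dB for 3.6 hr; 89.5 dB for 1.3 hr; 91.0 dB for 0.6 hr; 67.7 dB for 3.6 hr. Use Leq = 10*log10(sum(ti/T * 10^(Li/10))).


T_total = 3.6 + 1.3 + 0.6 + 3.6 = 9.1 hr
(3.6/9.1) * 10^(66.0/10) = 1.57493e+06
(1.3/9.1) * 10^(89.5/10) = 1.27322e+08
(0.6/9.1) * 10^(91.0/10) = 8.30061e+07
(3.6/9.1) * 10^(67.7/10) = 2.32949e+06
Sum = 1.57493e+06 + 1.27322e+08 + 8.30061e+07 + 2.32949e+06 = 2.14233e+08
Leq = 10*log10(2.14233e+08) = 83.309 dB


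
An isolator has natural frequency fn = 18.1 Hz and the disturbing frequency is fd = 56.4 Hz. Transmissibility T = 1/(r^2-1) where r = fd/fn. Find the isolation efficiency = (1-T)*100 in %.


r = 56.4 / 18.1 = 3.11602
r^2 - 1 = 3.11602^2 - 1 = 8.70958
T = 1/8.70958 = 0.114816
Efficiency = (1 - 0.114816)*100 = 88.518 %


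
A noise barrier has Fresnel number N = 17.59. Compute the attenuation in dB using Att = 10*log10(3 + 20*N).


3 + 20*N = 3 + 20*17.59 = 354.8
Att = 10*log10(354.8) = 25.5 dB


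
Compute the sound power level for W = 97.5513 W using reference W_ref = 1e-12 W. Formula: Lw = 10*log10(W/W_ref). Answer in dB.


W / W_ref = 97.5513 / 1e-12 = 9.75513e+13
Lw = 10 * log10(9.75513e+13) = 139.89 dB


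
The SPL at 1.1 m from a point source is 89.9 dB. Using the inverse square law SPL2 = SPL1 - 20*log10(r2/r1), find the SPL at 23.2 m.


r2/r1 = 23.2/1.1 = 21.0909
Correction = 20*log10(21.0909) = 26.4819 dB
SPL2 = 89.9 - 26.4819 = 63.418 dB


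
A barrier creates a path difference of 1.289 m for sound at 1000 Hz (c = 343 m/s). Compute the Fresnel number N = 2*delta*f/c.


N = 2*delta*f/c = 2*delta/lambda, where lambda = c/f
lambda = 343 / 1000 = 0.343 m
N = 2 * 1.289 / 0.343 = 7.516


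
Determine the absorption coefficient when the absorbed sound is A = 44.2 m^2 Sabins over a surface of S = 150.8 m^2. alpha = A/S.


Absorption coefficient = absorbed power / incident power
alpha = A / S = 44.2 / 150.8 = 0.2931


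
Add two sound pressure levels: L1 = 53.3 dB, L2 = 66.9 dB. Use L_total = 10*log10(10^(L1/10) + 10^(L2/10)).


10^(53.3/10) = 213796
10^(66.9/10) = 4.89779e+06
Sum = 213796 + 4.89779e+06 = 5.11159e+06
L_total = 10*log10(5.11159e+06) = 67.086 dB


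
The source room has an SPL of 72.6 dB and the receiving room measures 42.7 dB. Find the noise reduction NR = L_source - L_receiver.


NR = L_source - L_receiver (difference between source and receiving room levels)
NR = 72.6 - 42.7 = 29.9 dB


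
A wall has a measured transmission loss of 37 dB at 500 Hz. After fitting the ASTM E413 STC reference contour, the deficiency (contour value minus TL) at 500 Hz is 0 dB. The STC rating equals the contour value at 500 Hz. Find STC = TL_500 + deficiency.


By ASTM E413, STC = value of the fitted reference contour at 500 Hz.
Contour value at 500 Hz = TL_500 + deficiency = 37 + 0 = 37
STC = 37


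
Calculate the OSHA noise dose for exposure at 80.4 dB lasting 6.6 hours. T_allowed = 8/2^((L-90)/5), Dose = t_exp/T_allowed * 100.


T_allowed = 8 / 2^((80.4 - 90)/5) = 30.2738 hr
Dose = 6.6 / 30.2738 * 100 = 21.801 %


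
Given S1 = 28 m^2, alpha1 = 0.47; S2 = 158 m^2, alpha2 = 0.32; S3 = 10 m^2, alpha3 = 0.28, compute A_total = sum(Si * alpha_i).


28 * 0.47 = 13.16
158 * 0.32 = 50.56
10 * 0.28 = 2.8
A_total = 13.16 + 50.56 + 2.8 = 66.52 m^2


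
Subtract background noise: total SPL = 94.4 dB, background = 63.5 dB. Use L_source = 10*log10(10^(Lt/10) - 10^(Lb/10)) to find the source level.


10^(94.4/10) = 2.75423e+09
10^(63.5/10) = 2.23872e+06
Difference = 2.75423e+09 - 2.23872e+06 = 2.75199e+09
L_source = 10*log10(2.75199e+09) = 94.396 dB


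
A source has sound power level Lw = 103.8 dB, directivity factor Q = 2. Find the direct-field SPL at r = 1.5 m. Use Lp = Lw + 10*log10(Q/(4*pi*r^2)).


4*pi*r^2 = 4*pi*1.5^2 = 28.2743 m^2
Q / (4*pi*r^2) = 2 / 28.2743 = 0.0707356
Lp = 103.8 + 10*log10(0.0707356) = 92.296 dB


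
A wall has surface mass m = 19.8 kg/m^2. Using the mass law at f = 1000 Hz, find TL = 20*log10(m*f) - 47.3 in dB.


m * f = 19.8 * 1000 = 19800
20*log10(19800) = 85.9333 dB
TL = 85.9333 - 47.3 = 38.633 dB


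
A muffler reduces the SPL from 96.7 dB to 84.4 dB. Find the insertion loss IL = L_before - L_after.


Insertion loss = SPL without muffler - SPL with muffler
IL = 96.7 - 84.4 = 12.3 dB


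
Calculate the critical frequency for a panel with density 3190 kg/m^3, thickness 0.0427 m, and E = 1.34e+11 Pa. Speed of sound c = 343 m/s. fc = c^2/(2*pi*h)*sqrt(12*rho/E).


12*rho/E = 12*3190/1.34e+11 = 2.85672e-07
sqrt(12*rho/E) = sqrt(2.85672e-07) = 0.000534483
c^2/(2*pi*h) = 343^2/(2*pi*0.0427) = 438511
fc = 438511 * 0.000534483 = 234.38 Hz


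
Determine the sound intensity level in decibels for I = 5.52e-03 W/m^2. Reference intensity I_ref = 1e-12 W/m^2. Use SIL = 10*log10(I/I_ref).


I / I_ref = 5.52e-03 / 1e-12 = 5.52e+09
SIL = 10 * log10(5.52e+09) = 97.419 dB


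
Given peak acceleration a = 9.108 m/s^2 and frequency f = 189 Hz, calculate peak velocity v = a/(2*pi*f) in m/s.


omega = 2*pi*f = 2*pi*189 = 1187.52 rad/s
v = a / omega = 9.108 / 1187.52 = 0.0076698 m/s


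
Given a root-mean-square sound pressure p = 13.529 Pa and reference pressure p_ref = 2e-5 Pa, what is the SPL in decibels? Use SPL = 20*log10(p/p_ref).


p / p_ref = 13.529 / 2e-5 = 676450
SPL = 20 * log10(676450) = 116.6 dB


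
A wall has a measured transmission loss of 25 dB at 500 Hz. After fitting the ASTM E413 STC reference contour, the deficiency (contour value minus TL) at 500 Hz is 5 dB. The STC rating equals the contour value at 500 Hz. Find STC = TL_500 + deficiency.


By ASTM E413, STC = value of the fitted reference contour at 500 Hz.
Contour value at 500 Hz = TL_500 + deficiency = 25 + 5 = 30
STC = 30


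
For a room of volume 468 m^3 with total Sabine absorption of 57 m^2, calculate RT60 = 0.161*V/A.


RT60 = 0.161 * 468 / 57 = 1.3219 s


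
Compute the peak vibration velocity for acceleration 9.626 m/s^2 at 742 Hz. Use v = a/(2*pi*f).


omega = 2*pi*f = 2*pi*742 = 4662.12 rad/s
v = a / omega = 9.626 / 4662.12 = 0.0020647 m/s


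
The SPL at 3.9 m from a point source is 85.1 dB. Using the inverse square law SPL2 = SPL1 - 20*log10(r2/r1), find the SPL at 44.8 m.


r2/r1 = 44.8/3.9 = 11.4872
Correction = 20*log10(11.4872) = 21.2043 dB
SPL2 = 85.1 - 21.2043 = 63.896 dB


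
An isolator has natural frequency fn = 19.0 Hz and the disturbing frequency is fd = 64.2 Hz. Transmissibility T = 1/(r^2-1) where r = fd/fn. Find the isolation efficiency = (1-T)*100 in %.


r = 64.2 / 19.0 = 3.37895
r^2 - 1 = 3.37895^2 - 1 = 10.4173
T = 1/10.4173 = 0.0959942
Efficiency = (1 - 0.0959942)*100 = 90.401 %


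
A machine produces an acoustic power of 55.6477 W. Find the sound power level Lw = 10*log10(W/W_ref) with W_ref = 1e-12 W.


W / W_ref = 55.6477 / 1e-12 = 5.56477e+13
Lw = 10 * log10(5.56477e+13) = 137.45 dB


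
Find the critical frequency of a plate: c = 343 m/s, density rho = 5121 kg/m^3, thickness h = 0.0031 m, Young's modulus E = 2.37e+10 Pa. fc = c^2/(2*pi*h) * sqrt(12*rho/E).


12*rho/E = 12*5121/2.37e+10 = 2.59291e-06
sqrt(12*rho/E) = sqrt(2.59291e-06) = 0.00161025
c^2/(2*pi*h) = 343^2/(2*pi*0.0031) = 6.04014e+06
fc = 6.04014e+06 * 0.00161025 = 9726.1 Hz


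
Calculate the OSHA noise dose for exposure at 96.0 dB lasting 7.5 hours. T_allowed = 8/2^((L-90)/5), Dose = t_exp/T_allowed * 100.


T_allowed = 8 / 2^((96.0 - 90)/5) = 3.4822 hr
Dose = 7.5 / 3.4822 * 100 = 215.38 %


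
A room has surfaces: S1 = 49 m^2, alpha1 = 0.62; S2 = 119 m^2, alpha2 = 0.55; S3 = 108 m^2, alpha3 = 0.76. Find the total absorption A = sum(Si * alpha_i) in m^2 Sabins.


49 * 0.62 = 30.38
119 * 0.55 = 65.45
108 * 0.76 = 82.08
A_total = 30.38 + 65.45 + 82.08 = 177.91 m^2


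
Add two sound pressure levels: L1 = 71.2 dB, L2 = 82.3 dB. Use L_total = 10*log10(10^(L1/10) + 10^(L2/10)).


10^(71.2/10) = 1.31826e+07
10^(82.3/10) = 1.69824e+08
Sum = 1.31826e+07 + 1.69824e+08 = 1.83007e+08
L_total = 10*log10(1.83007e+08) = 82.625 dB


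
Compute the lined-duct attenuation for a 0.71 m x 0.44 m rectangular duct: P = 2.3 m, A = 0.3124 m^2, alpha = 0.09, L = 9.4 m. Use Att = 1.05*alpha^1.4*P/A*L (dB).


alpha^1.4 = 0.09^1.4 = 0.034351
Attenuation rate = 1.05 * alpha^1.4 * P / A
= 1.05 * 0.034351 * 2.3 / 0.3124 = 0.26555 dB/m
Total Att = 0.26555 * 9.4 = 2.4962 dB


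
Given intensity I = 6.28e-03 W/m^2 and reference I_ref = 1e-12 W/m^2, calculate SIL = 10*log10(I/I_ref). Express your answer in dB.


I / I_ref = 6.28e-03 / 1e-12 = 6.28e+09
SIL = 10 * log10(6.28e+09) = 97.98 dB


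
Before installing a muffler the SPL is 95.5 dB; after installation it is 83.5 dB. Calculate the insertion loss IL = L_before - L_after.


Insertion loss = SPL without muffler - SPL with muffler
IL = 95.5 - 83.5 = 12 dB


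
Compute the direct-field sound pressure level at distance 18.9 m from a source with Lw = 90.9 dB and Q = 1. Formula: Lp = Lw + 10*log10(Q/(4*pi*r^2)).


4*pi*r^2 = 4*pi*18.9^2 = 4488.83 m^2
Q / (4*pi*r^2) = 1 / 4488.83 = 0.000222775
Lp = 90.9 + 10*log10(0.000222775) = 54.379 dB


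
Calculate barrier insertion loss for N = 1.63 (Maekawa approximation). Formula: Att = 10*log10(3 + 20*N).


3 + 20*N = 3 + 20*1.63 = 35.6
Att = 10*log10(35.6) = 15.514 dB


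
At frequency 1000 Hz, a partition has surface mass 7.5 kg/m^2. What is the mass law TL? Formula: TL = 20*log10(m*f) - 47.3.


m * f = 7.5 * 1000 = 7500
20*log10(7500) = 77.5012 dB
TL = 77.5012 - 47.3 = 30.201 dB


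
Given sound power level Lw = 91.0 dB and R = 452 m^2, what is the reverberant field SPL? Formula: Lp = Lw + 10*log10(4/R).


4/R = 4/452 = 0.00884956
Lp = 91.0 + 10*log10(0.00884956) = 70.469 dB


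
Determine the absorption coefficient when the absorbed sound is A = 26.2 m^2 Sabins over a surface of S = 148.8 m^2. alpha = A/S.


Absorption coefficient = absorbed power / incident power
alpha = A / S = 26.2 / 148.8 = 0.17608


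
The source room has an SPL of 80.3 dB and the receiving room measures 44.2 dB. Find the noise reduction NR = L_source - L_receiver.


NR = L_source - L_receiver (difference between source and receiving room levels)
NR = 80.3 - 44.2 = 36.1 dB


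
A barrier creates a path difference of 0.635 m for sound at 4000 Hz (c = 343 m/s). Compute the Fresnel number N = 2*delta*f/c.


N = 2*delta*f/c = 2*delta/lambda, where lambda = c/f
lambda = 343 / 4000 = 0.08575 m
N = 2 * 0.635 / 0.08575 = 14.81


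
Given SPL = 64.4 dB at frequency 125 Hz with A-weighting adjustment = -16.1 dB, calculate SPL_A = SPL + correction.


A-weighting table: 125 Hz -> -16.1 dB correction
SPL_A = SPL + correction = 64.4 + (-16.1) = 48.3 dBA


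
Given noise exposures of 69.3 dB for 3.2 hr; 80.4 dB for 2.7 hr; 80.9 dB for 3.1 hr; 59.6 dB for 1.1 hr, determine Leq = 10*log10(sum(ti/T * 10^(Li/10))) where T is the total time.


T_total = 3.2 + 2.7 + 3.1 + 1.1 = 10.1 hr
(3.2/10.1) * 10^(69.3/10) = 2.69667e+06
(2.7/10.1) * 10^(80.4/10) = 2.93118e+07
(3.1/10.1) * 10^(80.9/10) = 3.77607e+07
(1.1/10.1) * 10^(59.6/10) = 99327.9
Sum = 2.69667e+06 + 2.93118e+07 + 3.77607e+07 + 99327.9 = 6.98685e+07
Leq = 10*log10(6.98685e+07) = 78.443 dB


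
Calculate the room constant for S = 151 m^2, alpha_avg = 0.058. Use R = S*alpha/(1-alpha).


R = 151 * 0.058 / (1 - 0.058) = 9.2972 m^2


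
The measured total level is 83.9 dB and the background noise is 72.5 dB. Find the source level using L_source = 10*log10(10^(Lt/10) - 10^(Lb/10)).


10^(83.9/10) = 2.45471e+08
10^(72.5/10) = 1.77828e+07
Difference = 2.45471e+08 - 1.77828e+07 = 2.27688e+08
L_source = 10*log10(2.27688e+08) = 83.573 dB


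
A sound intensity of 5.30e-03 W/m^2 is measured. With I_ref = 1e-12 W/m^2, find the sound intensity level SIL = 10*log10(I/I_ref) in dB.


I / I_ref = 5.30e-03 / 1e-12 = 5.3e+09
SIL = 10 * log10(5.3e+09) = 97.243 dB


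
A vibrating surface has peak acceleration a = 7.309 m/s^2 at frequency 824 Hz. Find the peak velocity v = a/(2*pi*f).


omega = 2*pi*f = 2*pi*824 = 5177.34 rad/s
v = a / omega = 7.309 / 5177.34 = 0.0014117 m/s


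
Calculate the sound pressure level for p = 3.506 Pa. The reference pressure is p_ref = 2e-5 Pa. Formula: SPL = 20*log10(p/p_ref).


p / p_ref = 3.506 / 2e-5 = 175300
SPL = 20 * log10(175300) = 104.88 dB


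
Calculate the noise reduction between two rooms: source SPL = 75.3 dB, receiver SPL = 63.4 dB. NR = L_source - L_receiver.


NR = L_source - L_receiver (difference between source and receiving room levels)
NR = 75.3 - 63.4 = 11.9 dB


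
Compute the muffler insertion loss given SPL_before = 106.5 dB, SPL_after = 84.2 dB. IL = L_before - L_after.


Insertion loss = SPL without muffler - SPL with muffler
IL = 106.5 - 84.2 = 22.3 dB


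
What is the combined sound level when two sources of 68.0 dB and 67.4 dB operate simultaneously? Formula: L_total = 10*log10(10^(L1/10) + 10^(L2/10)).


10^(68.0/10) = 6.30957e+06
10^(67.4/10) = 5.49541e+06
Sum = 6.30957e+06 + 5.49541e+06 = 1.1805e+07
L_total = 10*log10(1.1805e+07) = 70.721 dB


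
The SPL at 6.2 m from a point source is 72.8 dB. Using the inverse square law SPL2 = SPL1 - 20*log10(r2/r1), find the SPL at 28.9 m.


r2/r1 = 28.9/6.2 = 4.66129
Correction = 20*log10(4.66129) = 13.3701 dB
SPL2 = 72.8 - 13.3701 = 59.43 dB


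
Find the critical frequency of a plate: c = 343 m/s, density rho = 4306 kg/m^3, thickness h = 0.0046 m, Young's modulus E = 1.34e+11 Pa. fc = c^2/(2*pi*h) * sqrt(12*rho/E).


12*rho/E = 12*4306/1.34e+11 = 3.85612e-07
sqrt(12*rho/E) = sqrt(3.85612e-07) = 0.000620977
c^2/(2*pi*h) = 343^2/(2*pi*0.0046) = 4.07053e+06
fc = 4.07053e+06 * 0.000620977 = 2527.7 Hz


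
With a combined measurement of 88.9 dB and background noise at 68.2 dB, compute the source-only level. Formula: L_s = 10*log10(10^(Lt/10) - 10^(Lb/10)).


10^(88.9/10) = 7.76247e+08
10^(68.2/10) = 6.60693e+06
Difference = 7.76247e+08 - 6.60693e+06 = 7.6964e+08
L_source = 10*log10(7.6964e+08) = 88.863 dB


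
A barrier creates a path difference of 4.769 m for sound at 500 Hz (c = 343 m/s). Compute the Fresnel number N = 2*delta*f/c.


N = 2*delta*f/c = 2*delta/lambda, where lambda = c/f
lambda = 343 / 500 = 0.686 m
N = 2 * 4.769 / 0.686 = 13.904


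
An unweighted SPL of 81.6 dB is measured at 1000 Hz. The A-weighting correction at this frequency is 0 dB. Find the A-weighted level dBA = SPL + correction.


A-weighting table: 1000 Hz -> 0 dB correction
SPL_A = SPL + correction = 81.6 + (0) = 81.6 dBA


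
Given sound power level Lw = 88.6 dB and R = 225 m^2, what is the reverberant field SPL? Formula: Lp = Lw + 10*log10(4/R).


4/R = 4/225 = 0.0177778
Lp = 88.6 + 10*log10(0.0177778) = 71.099 dB
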